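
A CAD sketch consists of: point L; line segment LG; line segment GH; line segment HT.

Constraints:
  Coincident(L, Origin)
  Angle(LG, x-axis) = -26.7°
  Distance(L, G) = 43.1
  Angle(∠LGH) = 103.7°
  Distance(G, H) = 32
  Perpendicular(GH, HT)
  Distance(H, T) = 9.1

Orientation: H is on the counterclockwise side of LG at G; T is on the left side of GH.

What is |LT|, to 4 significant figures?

53.44

∠LGH = 103.7°, so GH runs at -26.7° + (180° − 103.7°) = 49.60° from the x-axis; with |GH| = 32.0, H = G + 32.0·(cos 49.60°, sin 49.60°) = (59.24, 5.004). The perpendicularity gives HT at right angles to GH; with |HT| = 9.1 on the left of GH, T = H + 9.1·(-0.7615, 0.6481) = (52.31, 10.90). Then |LT| = |T − L| = 53.44.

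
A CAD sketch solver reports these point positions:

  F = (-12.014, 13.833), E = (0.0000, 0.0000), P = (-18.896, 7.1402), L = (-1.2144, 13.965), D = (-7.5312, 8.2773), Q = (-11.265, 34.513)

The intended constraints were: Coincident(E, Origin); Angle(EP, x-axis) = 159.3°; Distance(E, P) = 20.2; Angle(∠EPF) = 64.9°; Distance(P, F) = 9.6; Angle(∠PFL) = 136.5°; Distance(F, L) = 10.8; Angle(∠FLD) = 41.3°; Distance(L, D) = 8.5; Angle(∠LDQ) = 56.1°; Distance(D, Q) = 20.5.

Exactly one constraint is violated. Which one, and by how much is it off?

Distance(D, Q) = 20.5 — off by 6.00.

E = (0.00, 0.00) ✓; EP at 159.3° ✓; |EP| = 20.20 ✓; ∠EPF = 64.90° ✓; |PF| = 9.600 ✓; ∠PFL = 136.5° ✓; |FL| = 10.80 ✓; ∠FLD = 41.30° ✓; |LD| = 8.500 ✓; ∠LDQ = 56.10° ✓; |DQ| = 26.50 ✗.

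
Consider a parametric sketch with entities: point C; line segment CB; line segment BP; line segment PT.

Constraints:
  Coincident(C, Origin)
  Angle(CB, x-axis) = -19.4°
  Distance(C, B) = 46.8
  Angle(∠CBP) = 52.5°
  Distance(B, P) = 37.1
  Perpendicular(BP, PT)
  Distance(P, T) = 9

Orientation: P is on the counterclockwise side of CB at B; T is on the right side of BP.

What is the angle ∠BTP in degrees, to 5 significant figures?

76.364°

∠CBP = 52.5°, so BP runs at -19.4° + (180° − 52.5°) = 108.10° from the x-axis; with |BP| = 37.1, P = B + 37.1·(cos 108.10°, sin 108.10°) = (32.617, 19.719). The perpendicularity gives PT at right angles to BP; with |PT| = 9.0 on the right of BP, T = P + 9.0·(0.95052, 0.31068) = (41.171, 22.515). Then cos ∠BTP = TB·TP / (|TB||TP|), giving 76.364°.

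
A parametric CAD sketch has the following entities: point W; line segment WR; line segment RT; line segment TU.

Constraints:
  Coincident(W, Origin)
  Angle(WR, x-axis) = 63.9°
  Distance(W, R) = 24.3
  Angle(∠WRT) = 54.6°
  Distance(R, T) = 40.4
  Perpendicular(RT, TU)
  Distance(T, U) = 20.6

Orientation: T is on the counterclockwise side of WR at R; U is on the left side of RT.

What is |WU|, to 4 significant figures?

26.34

W is at the origin; WR runs at 63.9° with length 24.3, so R = 24.3·(cos 63.9°, sin 63.9°) = (10.69, 21.82). ∠WRT = 54.6°, so RT runs at 63.9° + (180° − 54.6°) = 189.3° from the x-axis; with |RT| = 40.4, T = R + 40.4·(cos 189.3°, sin 189.3°) = (-29.18, 15.29). RT ⟂ TU; with |TU| = 20.6 on the left of RT, U = T + 20.6·(0.1616, -0.9869) = (-25.85, -5.036). Then |WU| = |U − W| = 26.34.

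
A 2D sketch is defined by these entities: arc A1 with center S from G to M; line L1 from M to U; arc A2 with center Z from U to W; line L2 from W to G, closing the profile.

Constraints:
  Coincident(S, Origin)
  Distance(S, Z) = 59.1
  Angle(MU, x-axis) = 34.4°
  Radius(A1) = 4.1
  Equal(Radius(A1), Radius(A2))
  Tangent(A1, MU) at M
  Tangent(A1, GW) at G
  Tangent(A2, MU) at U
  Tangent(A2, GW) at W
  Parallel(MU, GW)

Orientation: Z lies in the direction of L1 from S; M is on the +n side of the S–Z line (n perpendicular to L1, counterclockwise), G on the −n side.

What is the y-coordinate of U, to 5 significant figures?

36.773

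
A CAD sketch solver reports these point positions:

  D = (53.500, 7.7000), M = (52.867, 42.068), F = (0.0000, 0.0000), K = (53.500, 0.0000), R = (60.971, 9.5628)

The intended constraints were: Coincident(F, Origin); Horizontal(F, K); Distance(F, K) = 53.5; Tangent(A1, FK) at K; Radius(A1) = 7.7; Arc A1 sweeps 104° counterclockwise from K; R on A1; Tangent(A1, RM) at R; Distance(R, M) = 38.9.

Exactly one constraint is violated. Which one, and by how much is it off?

Distance(R, M) = 38.9 — off by 5.40.

F = (0.00, 0.00) ✓; F.y = 0.00, K.y = 0.00 ✓; |FK| = 53.50 ✓; ∠(DK, KF) = 90.00° ✓; |DK| = 7.700 ✓; bearing(D→R) − bearing(D→K) = 104.0° ✓; |DR| = 7.700 ✓; ∠(DR, RM) = 90.00° ✓; |RM| = 33.50 ✗.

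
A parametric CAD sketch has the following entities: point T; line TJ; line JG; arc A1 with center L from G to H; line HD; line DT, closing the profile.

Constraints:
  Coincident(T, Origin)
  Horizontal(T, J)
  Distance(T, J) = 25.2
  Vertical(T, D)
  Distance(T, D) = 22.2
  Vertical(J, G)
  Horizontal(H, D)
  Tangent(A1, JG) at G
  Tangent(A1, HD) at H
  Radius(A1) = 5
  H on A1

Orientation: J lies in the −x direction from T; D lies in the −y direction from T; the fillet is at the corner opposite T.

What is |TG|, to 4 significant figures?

30.51

T is at the origin; TJ is horizontal with |TJ| = 25.2 and J on the −x side, so J = (-25.20, 0.000). T and D share the same x with |TD| = 22.2 and D on the −y side, so D = (0.000, -22.20). The virtual corner opposite T is at (-25.20, -22.20). Since A1 is tangent to JG there, LG ⟂ JG and A1 meets HD tangentially, so LH is at right angles to HD, with radius 5.0, so the center L sits 5.0 in from both sides at L = (-20.20, -17.20). That places the tangent points at G = (-25.20, -17.20) on JG and H = (-20.20, -22.20) on HD. Then |TG| = |G − T| = 30.51.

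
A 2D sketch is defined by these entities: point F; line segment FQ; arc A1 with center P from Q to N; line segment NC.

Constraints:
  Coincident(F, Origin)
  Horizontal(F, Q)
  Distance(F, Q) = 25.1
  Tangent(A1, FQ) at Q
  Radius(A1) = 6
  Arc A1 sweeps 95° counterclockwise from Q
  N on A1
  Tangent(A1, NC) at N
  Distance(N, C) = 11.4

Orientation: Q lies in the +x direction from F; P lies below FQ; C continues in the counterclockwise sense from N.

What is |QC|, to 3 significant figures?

18.6

F is at the origin; F and Q share the same y with |FQ| = 25.1 and Q on the +x side, so Q = (25.1, 0.00). The tangent condition forces PQ to be normal to FQ, so P = Q + (0, -6) = (25.1, -6.00). On A1, Q sits at bearing 90° from P; a 95° counterclockwise sweep puts N at bearing 185°, so N = P + 6.0·(cos 185°, sin 185°) = (19.1, -6.52). Tangency of A1 to NC means the radius PN is perpendicular to NC, so NC runs along (−sin 185°, cos 185°); with |NC| = 11.4, C = (20.1, -17.9). Then |QC| = |C − Q| = 18.6.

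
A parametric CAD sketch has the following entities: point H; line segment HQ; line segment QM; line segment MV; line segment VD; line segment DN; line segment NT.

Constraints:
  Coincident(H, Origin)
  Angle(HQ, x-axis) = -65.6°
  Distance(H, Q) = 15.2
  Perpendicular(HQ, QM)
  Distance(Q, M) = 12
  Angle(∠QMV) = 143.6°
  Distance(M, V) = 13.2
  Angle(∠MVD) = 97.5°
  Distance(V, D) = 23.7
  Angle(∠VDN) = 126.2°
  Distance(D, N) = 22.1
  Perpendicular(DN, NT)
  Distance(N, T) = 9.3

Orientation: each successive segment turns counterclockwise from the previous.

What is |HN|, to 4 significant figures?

19.43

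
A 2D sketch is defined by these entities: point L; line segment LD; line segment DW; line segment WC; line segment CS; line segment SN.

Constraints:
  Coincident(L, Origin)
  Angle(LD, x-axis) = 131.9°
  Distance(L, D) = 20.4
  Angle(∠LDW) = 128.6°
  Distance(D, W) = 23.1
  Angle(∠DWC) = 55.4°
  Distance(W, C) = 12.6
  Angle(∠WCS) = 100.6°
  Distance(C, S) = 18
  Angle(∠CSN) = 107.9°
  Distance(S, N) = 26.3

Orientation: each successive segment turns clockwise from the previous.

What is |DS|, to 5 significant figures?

3.0907

∠DWC = 55.4° gives WC at -44.100° from the x-axis; with |WC| = 12.6, C = (-0.76279, 29.199). ∠WCS = 100.6° gives CS at -123.50° from the x-axis; with |CS| = 18.0, S = (-10.698, 14.189). Then |DS| = |S − D| = 3.0907.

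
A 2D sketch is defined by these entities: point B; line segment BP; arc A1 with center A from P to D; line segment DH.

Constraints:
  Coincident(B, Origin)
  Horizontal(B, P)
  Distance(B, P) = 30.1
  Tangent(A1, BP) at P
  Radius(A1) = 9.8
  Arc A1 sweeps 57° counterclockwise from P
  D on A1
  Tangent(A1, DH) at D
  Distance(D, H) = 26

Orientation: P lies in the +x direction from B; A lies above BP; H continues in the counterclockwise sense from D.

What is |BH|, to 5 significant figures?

58.687

On A1, P sits at bearing -90° from A; a 57° counterclockwise sweep puts D at bearing -33°, so D = A + 9.8·(cos -33°, sin -33°) = (38.319, 4.4625). Since A1 is tangent to DH there, AD ⟂ DH, so DH runs along (−sin -33°, cos -33°); with |DH| = 26.0, H = (52.480, 26.268). Then |BH| = |H − B| = 58.687.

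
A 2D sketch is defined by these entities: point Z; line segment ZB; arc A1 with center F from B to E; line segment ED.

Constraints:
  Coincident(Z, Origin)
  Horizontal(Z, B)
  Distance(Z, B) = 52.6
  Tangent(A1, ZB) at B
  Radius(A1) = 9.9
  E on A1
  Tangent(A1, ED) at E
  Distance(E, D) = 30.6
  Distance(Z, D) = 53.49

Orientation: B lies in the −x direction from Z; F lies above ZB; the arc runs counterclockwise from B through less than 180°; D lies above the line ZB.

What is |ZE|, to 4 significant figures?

43.62

Checks: |ZB| = 52.60 ✓; |FE| = 9.900 ✓; ∠(FE, ED) = 90.00° ✓; |ED| = 30.60 ✓; |ZD| = 53.49 ✓.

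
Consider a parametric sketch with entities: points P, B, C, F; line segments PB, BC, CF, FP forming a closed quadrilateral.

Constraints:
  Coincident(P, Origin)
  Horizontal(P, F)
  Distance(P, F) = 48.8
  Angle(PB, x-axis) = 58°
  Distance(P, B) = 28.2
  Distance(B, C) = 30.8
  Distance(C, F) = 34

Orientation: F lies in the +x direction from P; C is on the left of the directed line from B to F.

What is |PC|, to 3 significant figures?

55.5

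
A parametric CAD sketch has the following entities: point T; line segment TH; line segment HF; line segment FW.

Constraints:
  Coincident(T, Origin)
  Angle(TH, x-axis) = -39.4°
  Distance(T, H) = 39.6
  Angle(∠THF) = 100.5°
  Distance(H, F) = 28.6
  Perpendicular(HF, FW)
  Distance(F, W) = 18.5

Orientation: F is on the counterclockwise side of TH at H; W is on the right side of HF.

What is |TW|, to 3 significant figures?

67.7

∠THF = 100.5°, so HF runs at -39.4° + (180° − 100.5°) = 40.1° from the x-axis; with |HF| = 28.6, F = H + 28.6·(cos 40.1°, sin 40.1°) = (52.5, -6.71). The perpendicularity gives FW at right angles to HF; with |FW| = 18.5 on the right of HF, W = F + 18.5·(0.644, -0.765) = (64.4, -20.9). Then |TW| = |W − T| = 67.7.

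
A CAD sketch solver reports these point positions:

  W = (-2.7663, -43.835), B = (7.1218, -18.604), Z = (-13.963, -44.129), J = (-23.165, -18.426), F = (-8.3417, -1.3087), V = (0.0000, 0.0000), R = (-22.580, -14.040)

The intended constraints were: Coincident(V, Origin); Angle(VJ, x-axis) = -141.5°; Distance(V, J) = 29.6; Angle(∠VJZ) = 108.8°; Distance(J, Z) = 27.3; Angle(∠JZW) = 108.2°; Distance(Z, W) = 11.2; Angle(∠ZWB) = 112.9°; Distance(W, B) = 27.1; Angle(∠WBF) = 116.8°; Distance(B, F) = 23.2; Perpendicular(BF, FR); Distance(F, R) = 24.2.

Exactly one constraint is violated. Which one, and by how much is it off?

Distance(F, R) = 24.2 — off by 5.10.

V = (0.00, 0.00) ✓; VJ at -141.5° ✓; |VJ| = 29.60 ✓; ∠VJZ = 108.8° ✓; |JZ| = 27.30 ✓; ∠JZW = 108.2° ✓; |ZW| = 11.20 ✓; ∠ZWB = 112.9° ✓; |WB| = 27.10 ✓; ∠WBF = 116.8° ✓; |BF| = 23.20 ✓; ∠(BF, FR) = 90.00° ✓; |FR| = 19.10 ✗.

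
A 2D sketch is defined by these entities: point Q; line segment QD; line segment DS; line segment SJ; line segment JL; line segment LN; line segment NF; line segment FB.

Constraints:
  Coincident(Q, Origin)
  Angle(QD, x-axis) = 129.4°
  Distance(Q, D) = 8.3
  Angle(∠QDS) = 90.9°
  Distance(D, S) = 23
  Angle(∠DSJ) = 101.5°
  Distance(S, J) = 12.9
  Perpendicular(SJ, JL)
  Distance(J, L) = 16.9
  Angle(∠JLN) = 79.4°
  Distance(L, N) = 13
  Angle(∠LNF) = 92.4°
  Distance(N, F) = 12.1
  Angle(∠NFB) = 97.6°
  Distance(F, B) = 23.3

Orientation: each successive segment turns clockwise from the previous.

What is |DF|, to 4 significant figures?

21.01

Q is at the origin; QD runs at 129.4° with length 8.3, so D = (-5.268, 6.414). ∠QDS = 90.9° gives DS at 40.30° from the x-axis; with |DS| = 23.0, S = (12.27, 21.29). ∠DSJ = 101.5° gives SJ at -38.20° from the x-axis; with |SJ| = 12.9, J = (22.41, 13.31). SJ ⟂ JL, so JL runs at -128.2°; with |JL| = 16.9, L = (11.96, 0.03140). ∠JLN = 79.4° gives LN at 131.2° from the x-axis; with |LN| = 13.0, N = (3.397, 9.813). ∠LNF = 92.4° gives NF at 43.60° from the x-axis; with |NF| = 12.1, F = (12.16, 18.16). Then |DF| = |F − D| = 21.01.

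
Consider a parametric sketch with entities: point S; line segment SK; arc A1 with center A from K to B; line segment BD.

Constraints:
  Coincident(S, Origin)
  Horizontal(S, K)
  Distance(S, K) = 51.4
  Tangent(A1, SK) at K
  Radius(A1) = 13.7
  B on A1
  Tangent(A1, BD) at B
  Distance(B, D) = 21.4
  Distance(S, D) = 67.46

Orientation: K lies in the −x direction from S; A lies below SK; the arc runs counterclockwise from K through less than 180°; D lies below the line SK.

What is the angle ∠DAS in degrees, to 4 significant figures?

113.4°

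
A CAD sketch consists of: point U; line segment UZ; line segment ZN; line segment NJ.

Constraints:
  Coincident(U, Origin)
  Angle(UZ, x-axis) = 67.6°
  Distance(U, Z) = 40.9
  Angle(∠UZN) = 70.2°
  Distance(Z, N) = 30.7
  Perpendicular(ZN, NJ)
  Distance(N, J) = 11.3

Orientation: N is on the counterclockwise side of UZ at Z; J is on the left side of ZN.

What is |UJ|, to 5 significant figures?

31.979

U is at the origin; UZ runs at 67.6° with length 40.9, so Z = 40.9·(cos 67.6°, sin 67.6°) = (15.586, 37.814). ∠UZN = 70.2°, so ZN runs at 67.6° + (180° − 70.2°) = 177.40° from the x-axis; with |ZN| = 30.7, N = Z + 30.7·(cos 177.40°, sin 177.40°) = (-15.083, 39.207). The perpendicularity gives NJ at right angles to ZN; with |NJ| = 11.3 on the left of ZN, J = N + 11.3·(-0.045363, -0.99897) = (-15.595, 27.918). Then |UJ| = |J − U| = 31.979.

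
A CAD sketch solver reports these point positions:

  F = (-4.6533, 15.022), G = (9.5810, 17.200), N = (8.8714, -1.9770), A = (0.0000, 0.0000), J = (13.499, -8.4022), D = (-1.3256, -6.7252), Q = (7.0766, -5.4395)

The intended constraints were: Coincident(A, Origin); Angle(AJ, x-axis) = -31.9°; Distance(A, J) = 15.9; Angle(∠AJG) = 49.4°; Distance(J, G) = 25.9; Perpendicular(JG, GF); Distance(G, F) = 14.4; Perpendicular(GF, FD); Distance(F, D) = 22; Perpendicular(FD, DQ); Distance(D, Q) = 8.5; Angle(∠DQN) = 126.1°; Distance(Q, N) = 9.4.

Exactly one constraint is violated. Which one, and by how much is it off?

Distance(Q, N) = 9.4 — off by 5.50.

A = (0.00, 0.00) ✓; AJ at -31.90° ✓; |AJ| = 15.90 ✓; ∠AJG = 49.40° ✓; |JG| = 25.90 ✓; ∠(JG, GF) = 90.00° ✓; |GF| = 14.40 ✓; ∠(GF, FD) = 90.00° ✓; |FD| = 22.00 ✓; ∠(FD, DQ) = 90.00° ✓; |DQ| = 8.500 ✓; ∠DQN = 126.1° ✓; |QN| = 3.900 ✗.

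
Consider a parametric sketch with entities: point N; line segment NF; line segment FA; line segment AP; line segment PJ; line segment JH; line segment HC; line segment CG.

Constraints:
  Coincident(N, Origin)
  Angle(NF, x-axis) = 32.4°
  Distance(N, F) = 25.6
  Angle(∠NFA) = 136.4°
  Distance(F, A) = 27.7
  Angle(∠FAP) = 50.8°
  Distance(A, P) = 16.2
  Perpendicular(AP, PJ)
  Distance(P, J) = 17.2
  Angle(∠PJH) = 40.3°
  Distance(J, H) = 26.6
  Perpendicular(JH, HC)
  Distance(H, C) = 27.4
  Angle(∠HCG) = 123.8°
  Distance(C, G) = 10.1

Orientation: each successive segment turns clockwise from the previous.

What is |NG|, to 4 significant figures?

44.74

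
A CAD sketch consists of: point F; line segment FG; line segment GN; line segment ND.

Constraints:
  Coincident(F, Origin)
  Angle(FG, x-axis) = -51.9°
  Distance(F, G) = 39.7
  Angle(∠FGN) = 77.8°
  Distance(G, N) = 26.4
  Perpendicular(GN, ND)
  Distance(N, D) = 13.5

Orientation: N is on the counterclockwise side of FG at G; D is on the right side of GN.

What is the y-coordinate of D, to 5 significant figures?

-19.553

F is at the origin; FG runs at -51.9° with length 39.7, so G = 39.7·(cos -51.9°, sin -51.9°) = (24.496, -31.241). ∠FGN = 77.8°, so GN runs at -51.9° + (180° − 77.8°) = 50.300° from the x-axis; with |GN| = 26.4, N = G + 26.4·(cos 50.300°, sin 50.300°) = (41.360, -10.929). GN is perpendicular to ND; with |ND| = 13.5 on the right of GN, D = N + 13.5·(0.76940, -0.63877) = (51.747, -19.553). So D.y = -19.553.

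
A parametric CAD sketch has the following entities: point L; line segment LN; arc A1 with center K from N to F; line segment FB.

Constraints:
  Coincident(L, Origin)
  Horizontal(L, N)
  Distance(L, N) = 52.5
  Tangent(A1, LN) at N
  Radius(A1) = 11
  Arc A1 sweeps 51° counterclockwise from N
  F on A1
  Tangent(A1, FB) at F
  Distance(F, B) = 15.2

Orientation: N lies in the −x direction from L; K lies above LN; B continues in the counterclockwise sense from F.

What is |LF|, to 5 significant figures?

44.140

L is at the origin; L and N share the same y with |LN| = 52.5 and N on the −x side, so N = (-52.500, 0.0000). Tangency of A1 to LN means the radius KN is perpendicular to LN, so K = N + (0, 11) = (-52.500, 11.000). On A1, N sits at bearing -90° from K; a 51° counterclockwise sweep puts F at bearing -39°, so F = K + 11.0·(cos -39°, sin -39°) = (-43.951, 4.0775). Then |LF| = |F − L| = 44.140.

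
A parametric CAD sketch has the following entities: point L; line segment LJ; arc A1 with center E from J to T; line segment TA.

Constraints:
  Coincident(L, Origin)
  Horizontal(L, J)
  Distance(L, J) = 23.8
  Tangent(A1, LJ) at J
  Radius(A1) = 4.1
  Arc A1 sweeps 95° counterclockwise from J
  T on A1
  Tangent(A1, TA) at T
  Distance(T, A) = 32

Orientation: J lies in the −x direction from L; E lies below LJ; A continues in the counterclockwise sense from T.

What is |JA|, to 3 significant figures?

36.4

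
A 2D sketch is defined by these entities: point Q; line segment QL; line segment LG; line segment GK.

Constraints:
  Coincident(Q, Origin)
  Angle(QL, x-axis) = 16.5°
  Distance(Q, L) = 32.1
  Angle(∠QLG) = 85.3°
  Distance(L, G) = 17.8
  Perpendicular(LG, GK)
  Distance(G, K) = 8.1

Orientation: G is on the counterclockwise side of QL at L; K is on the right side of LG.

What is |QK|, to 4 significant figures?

42.87

∠QLG = 85.3°, so LG runs at 16.5° + (180° − 85.3°) = 111.2° from the x-axis; with |LG| = 17.8, G = L + 17.8·(cos 111.2°, sin 111.2°) = (24.34, 25.71). LG ⟂ GK; with |GK| = 8.1 on the right of LG, K = G + 8.1·(0.9323, 0.3616) = (31.89, 28.64). Then |QK| = |K − Q| = 42.87.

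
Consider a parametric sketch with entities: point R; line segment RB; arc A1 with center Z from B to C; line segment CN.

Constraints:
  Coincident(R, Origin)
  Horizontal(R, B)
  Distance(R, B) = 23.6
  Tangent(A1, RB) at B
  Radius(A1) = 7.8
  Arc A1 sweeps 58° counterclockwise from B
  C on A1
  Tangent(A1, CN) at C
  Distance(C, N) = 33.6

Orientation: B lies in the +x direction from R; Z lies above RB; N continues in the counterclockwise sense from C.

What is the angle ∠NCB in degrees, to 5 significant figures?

151.00°

On A1, B sits at bearing -90° from Z; a 58° counterclockwise sweep puts C at bearing -32°, so C = Z + 7.8·(cos -32°, sin -32°) = (30.215, 3.6666). A1 meets CN tangentially, so ZC is at right angles to CN, so CN runs along (−sin -32°, cos -32°); with |CN| = 33.6, N = (48.020, 32.161). Then cos ∠NCB = CN·CB / (|CN||CB|), giving 151.00°.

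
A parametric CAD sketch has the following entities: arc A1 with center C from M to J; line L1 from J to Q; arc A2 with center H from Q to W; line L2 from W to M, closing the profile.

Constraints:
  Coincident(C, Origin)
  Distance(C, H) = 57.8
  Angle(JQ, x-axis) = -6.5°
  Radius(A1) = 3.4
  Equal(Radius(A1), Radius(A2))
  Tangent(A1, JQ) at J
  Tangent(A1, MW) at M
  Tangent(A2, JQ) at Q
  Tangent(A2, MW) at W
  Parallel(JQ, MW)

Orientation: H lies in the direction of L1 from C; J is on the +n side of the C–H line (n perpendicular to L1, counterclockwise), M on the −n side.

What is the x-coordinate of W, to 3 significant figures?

57.0

Tangency of A1 to both parallel lines with radius 3.4 puts J and M at C ± 3.4·n: J = (0.385, 3.38), M = (-0.385, -3.38). Equal radii place Q and W the same way about H: Q = H + 3.4·n = (57.8, -3.17), W = H − 3.4·n = (57.0, -9.92). So W.x = 57.0.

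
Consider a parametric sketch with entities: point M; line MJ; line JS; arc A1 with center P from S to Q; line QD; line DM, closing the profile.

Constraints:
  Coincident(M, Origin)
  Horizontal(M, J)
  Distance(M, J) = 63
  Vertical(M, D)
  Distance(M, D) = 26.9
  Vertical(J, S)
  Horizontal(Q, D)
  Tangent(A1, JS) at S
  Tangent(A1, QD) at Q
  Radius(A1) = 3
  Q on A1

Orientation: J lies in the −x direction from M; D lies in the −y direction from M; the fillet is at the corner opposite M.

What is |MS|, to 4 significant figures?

67.38

M is at the origin; MJ is horizontal with |MJ| = 63.0 and J on the −x side, so J = (-63.00, 0.000). M and D share the same x with |MD| = 26.9 and D on the −y side, so D = (0.000, -26.90). The virtual corner opposite M is at (-63.00, -26.90). The tangent condition forces PS to be normal to JS and the tangent condition forces PQ to be normal to QD, with radius 3.0, so the center P sits 3.0 in from both sides at P = (-60.00, -23.90). That places the tangent points at S = (-63.00, -23.90) on JS and Q = (-60.00, -26.90) on QD. Then |MS| = |S − M| = 67.38.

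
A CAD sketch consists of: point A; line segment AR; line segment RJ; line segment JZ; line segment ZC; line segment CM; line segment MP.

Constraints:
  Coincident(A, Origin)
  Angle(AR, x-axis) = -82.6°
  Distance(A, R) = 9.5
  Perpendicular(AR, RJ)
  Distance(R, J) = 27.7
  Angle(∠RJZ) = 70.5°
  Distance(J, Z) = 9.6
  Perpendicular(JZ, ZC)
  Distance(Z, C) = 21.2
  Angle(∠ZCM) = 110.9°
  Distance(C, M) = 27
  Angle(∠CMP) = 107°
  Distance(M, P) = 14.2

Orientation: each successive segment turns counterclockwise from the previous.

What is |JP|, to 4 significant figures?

31.27

A is at the origin; AR runs at -82.6° with length 9.5, so R = (1.224, -9.421). AR ⟂ RJ, so RJ runs at 7.400°; with |RJ| = 27.7, J = (28.69, -5.853). ∠RJZ = 70.5° gives JZ at 116.9° from the x-axis; with |JZ| = 9.6, Z = (24.35, 2.708). JZ ⟂ ZC, so ZC runs at -153.1°; with |ZC| = 21.2, C = (5.443, -6.884). ∠ZCM = 110.9° gives CM at -84.00° from the x-axis; with |CM| = 27.0, M = (8.266, -33.74). ∠CMP = 107.0° gives MP at -11.00° from the x-axis; with |MP| = 14.2, P = (22.20, -36.45). Then |JP| = |P − J| = 31.27.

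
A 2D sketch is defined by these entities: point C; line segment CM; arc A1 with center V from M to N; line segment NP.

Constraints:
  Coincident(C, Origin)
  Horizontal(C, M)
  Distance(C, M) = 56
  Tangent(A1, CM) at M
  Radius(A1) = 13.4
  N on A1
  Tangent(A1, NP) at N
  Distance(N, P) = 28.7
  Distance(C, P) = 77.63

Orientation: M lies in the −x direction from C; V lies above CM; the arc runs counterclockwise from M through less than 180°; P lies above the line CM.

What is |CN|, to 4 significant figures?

50.65

Checks: |VN| = 13.40 ✓; ∠(VN, NP) = 90.00° ✓; |NP| = 28.70 ✓; |CP| = 77.63 ✓.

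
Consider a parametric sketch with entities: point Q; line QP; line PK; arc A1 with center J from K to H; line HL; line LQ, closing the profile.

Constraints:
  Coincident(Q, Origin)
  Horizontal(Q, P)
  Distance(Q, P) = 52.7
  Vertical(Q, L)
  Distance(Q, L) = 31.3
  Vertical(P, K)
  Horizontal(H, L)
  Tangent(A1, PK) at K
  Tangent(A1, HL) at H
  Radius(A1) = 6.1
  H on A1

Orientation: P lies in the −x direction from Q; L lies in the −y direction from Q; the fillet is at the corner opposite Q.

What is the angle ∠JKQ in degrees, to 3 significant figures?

25.6°

Q is at the origin; Q and P share the same y with |QP| = 52.7 and P on the −x side, so P = (-52.7, 0.00). Q and L share the same x with |QL| = 31.3 and L on the −y side, so L = (0.00, -31.3). The virtual corner opposite Q is at (-52.7, -31.3). The tangent condition forces JK to be normal to PK and the tangent condition forces JH to be normal to HL, with radius 6.1, so the center J sits 6.1 in from both sides at J = (-46.6, -25.2). That places the tangent points at K = (-52.7, -25.2) on PK and H = (-46.6, -31.3) on HL. Then cos ∠JKQ = KJ·KQ / (|KJ||KQ|), giving 25.6°.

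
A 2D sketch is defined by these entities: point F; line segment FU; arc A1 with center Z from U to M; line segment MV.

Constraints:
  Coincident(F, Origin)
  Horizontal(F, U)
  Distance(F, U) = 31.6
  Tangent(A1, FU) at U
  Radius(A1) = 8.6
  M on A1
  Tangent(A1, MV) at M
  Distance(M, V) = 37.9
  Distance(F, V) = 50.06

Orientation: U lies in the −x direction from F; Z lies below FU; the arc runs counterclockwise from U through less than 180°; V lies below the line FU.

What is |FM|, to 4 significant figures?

41.13

F is at the origin; F and U share the same y with |FU| = 31.6 and U on the −x side, so U = (-31.60, 0.000). Since A1 is tangent to FU there, ZU ⟂ FU, so Z = U + (0, -8.6) = (-31.60, -8.600). Since ZM ⟂ MV (tangency), |ZV| = √(8.6² + 37.9²) = 38.86 regardless of where M sits on A1. So V lies on both circle(F, 50.06) and circle(Z, 38.86); the below-FU intersection is V = (-20.27, -45.77). M is the foot of the tangent from V: M = (-39.07, -12.87).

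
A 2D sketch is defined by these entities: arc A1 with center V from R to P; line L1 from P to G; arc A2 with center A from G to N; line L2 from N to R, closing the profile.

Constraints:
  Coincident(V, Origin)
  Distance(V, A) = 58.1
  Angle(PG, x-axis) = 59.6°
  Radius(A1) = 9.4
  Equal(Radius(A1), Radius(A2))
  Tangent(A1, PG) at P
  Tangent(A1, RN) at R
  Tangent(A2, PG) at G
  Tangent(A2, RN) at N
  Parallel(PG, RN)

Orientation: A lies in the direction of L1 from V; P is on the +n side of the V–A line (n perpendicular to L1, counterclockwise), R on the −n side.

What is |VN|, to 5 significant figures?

58.856

Tangency of A1 to both parallel lines with radius 9.4 puts P and R at V ± 9.4·n: P = (-8.1076, 4.7567), R = (8.1076, -4.7567). Equal radii place G and N the same way about A: G = A + 9.4·n = (21.293, 54.869), N = A − 9.4·n = (37.508, 45.355). Then |VN| = |N − V| = 58.856.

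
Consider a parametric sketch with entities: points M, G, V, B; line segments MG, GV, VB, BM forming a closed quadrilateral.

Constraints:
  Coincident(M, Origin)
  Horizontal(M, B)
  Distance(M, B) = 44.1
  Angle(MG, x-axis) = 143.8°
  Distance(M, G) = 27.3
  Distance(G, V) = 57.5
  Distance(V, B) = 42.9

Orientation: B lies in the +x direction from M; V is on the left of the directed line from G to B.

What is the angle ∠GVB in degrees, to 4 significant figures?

84.03°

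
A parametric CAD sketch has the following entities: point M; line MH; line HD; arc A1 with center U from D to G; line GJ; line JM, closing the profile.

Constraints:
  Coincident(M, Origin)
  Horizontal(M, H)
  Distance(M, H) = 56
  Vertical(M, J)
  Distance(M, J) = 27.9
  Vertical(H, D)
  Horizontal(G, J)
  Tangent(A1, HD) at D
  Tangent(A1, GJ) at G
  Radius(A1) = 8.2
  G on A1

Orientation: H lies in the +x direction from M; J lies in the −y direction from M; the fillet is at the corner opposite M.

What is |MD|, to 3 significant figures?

59.4

M is at the origin; M and H share the same y with |MH| = 56.0 and H on the +x side, so H = (56.0, 0.00). M and J share the same x with |MJ| = 27.9 and J on the −y side, so J = (0.00, -27.9). The virtual corner opposite M is at (56.0, -27.9). The tangent condition forces UD to be normal to HD and the tangent condition forces UG to be normal to GJ, with radius 8.2, so the center U sits 8.2 in from both sides at U = (47.8, -19.7). That places the tangent points at D = (56.0, -19.7) on HD and G = (47.8, -27.9) on GJ. Then |MD| = |D − M| = 59.4.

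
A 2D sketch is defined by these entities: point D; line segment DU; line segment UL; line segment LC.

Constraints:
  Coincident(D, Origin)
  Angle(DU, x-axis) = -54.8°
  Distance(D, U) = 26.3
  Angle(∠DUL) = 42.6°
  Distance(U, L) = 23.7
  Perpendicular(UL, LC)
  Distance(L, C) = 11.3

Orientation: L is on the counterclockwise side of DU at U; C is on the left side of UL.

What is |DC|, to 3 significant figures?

7.82

D is at the origin; DU runs at -54.8° with length 26.3, so U = 26.3·(cos -54.8°, sin -54.8°) = (15.2, -21.5). ∠DUL = 42.6°, so UL runs at -54.8° + (180° − 42.6°) = 82.6° from the x-axis; with |UL| = 23.7, L = U + 23.7·(cos 82.6°, sin 82.6°) = (18.2, 2.01). UL is perpendicular to LC; with |LC| = 11.3 on the left of UL, C = L + 11.3·(-0.992, 0.129) = (7.01, 3.47). Then |DC| = |C − D| = 7.82.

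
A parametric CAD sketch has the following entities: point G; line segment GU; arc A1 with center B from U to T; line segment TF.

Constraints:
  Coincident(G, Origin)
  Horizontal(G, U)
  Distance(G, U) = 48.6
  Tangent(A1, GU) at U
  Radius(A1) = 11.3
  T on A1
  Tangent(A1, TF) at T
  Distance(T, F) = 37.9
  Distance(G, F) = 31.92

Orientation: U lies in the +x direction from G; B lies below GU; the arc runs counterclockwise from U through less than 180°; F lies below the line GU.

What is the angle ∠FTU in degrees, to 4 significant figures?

158.4°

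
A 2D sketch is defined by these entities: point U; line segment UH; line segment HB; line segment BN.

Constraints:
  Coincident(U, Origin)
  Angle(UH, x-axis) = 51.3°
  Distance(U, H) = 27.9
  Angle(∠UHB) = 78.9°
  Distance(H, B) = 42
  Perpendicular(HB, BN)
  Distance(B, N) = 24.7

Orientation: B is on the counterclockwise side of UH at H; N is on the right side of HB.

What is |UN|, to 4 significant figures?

63.67

U is at the origin; UH runs at 51.3° with length 27.9, so H = 27.9·(cos 51.3°, sin 51.3°) = (17.44, 21.77). ∠UHB = 78.9°, so HB runs at 51.3° + (180° − 78.9°) = 152.4° from the x-axis; with |HB| = 42.0, B = H + 42.0·(cos 152.4°, sin 152.4°) = (-19.78, 41.23). HB is perpendicular to BN; with |BN| = 24.7 on the right of HB, N = B + 24.7·(0.4633, 0.8862) = (-8.333, 63.12). Then |UN| = |N − U| = 63.67.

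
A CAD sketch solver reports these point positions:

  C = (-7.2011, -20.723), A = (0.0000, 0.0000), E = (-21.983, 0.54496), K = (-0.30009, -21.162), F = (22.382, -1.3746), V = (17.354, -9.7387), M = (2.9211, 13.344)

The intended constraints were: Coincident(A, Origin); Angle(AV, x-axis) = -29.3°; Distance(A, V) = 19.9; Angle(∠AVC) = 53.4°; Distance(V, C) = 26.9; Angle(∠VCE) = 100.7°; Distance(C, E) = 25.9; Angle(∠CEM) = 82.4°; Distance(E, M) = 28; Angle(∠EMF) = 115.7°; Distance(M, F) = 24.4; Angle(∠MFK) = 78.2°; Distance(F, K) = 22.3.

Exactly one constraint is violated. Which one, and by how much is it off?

Distance(F, K) = 22.3 — off by 7.80.

A = (0.00, 0.00) ✓; AV at -29.30° ✓; |AV| = 19.90 ✓; ∠AVC = 53.40° ✓; |VC| = 26.90 ✓; ∠VCE = 100.7° ✓; |CE| = 25.90 ✓; ∠CEM = 82.40° ✓; |EM| = 28.00 ✓; ∠EMF = 115.7° ✓; |MF| = 24.40 ✓; ∠MFK = 78.20° ✓; |FK| = 30.10 ✗.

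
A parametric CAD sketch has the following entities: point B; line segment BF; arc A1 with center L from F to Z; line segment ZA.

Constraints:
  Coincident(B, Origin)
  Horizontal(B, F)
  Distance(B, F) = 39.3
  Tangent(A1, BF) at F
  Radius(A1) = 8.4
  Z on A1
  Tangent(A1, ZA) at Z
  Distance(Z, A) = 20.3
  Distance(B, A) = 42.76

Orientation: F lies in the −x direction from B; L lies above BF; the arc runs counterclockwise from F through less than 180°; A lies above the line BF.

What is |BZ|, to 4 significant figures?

32.09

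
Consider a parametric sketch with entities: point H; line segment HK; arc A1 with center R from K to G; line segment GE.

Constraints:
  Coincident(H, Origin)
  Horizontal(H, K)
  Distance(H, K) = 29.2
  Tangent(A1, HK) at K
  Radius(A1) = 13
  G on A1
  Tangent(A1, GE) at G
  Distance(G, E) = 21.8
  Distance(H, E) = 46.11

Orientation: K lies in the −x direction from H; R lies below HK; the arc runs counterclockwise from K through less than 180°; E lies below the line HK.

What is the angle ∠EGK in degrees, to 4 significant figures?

115.8°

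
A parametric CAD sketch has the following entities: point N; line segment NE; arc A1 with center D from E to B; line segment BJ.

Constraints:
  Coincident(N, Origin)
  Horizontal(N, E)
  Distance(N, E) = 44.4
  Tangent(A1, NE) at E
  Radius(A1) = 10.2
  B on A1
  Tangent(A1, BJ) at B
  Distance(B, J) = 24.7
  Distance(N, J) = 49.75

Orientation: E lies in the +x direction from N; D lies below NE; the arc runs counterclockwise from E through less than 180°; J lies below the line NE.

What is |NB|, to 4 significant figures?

35.80

Checks: |DB| = 10.20 ✓; ∠(DB, BJ) = 90.00° ✓; |BJ| = 24.70 ✓; |NJ| = 49.75 ✓.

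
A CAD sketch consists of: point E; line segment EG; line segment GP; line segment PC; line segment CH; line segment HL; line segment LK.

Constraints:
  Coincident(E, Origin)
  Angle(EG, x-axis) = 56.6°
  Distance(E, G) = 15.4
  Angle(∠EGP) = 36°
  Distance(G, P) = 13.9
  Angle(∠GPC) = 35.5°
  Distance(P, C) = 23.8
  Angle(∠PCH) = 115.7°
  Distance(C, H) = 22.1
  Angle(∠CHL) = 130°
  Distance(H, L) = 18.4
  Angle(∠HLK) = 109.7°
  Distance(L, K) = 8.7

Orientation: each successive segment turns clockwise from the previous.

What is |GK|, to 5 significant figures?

28.515

E is at the origin; EG runs at 56.6° with length 15.4, so G = (8.4774, 12.857). ∠EGP = 36.0° gives GP at -87.400° from the x-axis; with |GP| = 13.9, P = (9.1079, -1.0290). ∠GPC = 35.5° gives PC at 128.10° from the x-axis; with |PC| = 23.8, C = (-5.5775, 17.700). ∠PCH = 115.7° gives CH at 63.800° from the x-axis; with |CH| = 22.1, H = (4.1798, 37.529). ∠CHL = 130.0° gives HL at 13.800° from the x-axis; with |HL| = 18.4, L = (22.049, 41.918). ∠HLK = 109.7° gives LK at -56.500° from the x-axis; with |LK| = 8.7, K = (26.850, 34.664). Then |GK| = |K − G| = 28.515.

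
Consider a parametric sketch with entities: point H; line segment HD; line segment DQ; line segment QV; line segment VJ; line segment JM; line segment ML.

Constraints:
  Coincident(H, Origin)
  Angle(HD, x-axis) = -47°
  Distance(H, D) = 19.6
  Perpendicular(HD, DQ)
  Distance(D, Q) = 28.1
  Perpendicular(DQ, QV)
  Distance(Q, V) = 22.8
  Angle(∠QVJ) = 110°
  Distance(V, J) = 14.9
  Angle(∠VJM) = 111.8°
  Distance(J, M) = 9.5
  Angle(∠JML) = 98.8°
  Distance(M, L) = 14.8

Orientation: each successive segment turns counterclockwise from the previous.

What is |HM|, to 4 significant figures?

7.861

H is at the origin; HD runs at -47.0° with length 19.6, so D = (13.37, -14.33). HD ⟂ DQ, so DQ runs at 43.00°; with |DQ| = 28.1, Q = (33.92, 4.830). The perpendicularity gives QV at right angles to DQ, so QV runs at 133.0°; with |QV| = 22.8, V = (18.37, 21.50). ∠QVJ = 110.0° gives VJ at -157.0° from the x-axis; with |VJ| = 14.9, J = (4.653, 15.68). ∠VJM = 111.8° gives JM at -88.80° from the x-axis; with |JM| = 9.5, M = (4.852, 6.185). Then |HM| = |M − H| = 7.861.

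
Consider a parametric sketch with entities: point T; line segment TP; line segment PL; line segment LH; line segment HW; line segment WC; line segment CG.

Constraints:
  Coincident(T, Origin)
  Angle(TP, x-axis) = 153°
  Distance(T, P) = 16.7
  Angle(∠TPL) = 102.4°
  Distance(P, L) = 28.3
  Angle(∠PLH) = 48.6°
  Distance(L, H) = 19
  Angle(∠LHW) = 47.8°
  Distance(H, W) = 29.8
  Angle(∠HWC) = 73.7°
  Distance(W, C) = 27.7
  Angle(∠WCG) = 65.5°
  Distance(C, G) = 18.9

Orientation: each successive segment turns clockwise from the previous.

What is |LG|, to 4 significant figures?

5.047

∠HWC = 73.7° gives WC at 65.50° from the x-axis; with |WC| = 27.7, C = (-15.13, 48.67). ∠WCG = 65.5° gives CG at -49.00° from the x-axis; with |CG| = 18.9, G = (-2.730, 34.41). Then |LG| = |G − L| = 5.047.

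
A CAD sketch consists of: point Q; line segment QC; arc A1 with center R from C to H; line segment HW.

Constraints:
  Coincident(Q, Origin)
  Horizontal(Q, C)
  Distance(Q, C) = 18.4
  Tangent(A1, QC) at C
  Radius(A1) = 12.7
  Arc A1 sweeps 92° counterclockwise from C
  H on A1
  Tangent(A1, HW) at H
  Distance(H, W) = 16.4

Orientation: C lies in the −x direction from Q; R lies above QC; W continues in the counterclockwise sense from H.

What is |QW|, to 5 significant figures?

30.194

Q is at the origin; QC is horizontal with |QC| = 18.4 and C on the −x side, so C = (-18.400, 0.0000). A1 meets QC tangentially, so RC is at right angles to QC, so R = C + (0, 12.7) = (-18.400, 12.700). On A1, C sits at bearing -90° from R; a 92° counterclockwise sweep puts H at bearing 2°, so H = R + 12.7·(cos 2°, sin 2°) = (-5.7077, 13.143). Tangency of A1 to HW means the radius RH is perpendicular to HW, so HW runs along (−sin 2°, cos 2°); with |HW| = 16.4, W = (-6.2801, 29.533). Then |QW| = |W − Q| = 30.194.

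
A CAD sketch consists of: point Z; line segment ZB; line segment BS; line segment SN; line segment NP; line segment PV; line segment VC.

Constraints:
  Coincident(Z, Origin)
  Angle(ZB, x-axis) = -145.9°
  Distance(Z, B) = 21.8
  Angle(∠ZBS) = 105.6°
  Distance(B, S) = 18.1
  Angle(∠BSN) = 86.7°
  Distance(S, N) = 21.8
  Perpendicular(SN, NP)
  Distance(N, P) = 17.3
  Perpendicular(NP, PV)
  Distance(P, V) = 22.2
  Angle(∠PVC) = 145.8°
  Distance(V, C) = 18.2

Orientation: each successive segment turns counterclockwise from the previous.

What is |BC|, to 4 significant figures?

19.83

Z is at the origin; ZB runs at -145.9° with length 21.8, so B = (-18.05, -12.22). ∠ZBS = 105.6° gives BS at -71.50° from the x-axis; with |BS| = 18.1, S = (-12.31, -29.39). ∠BSN = 86.7° gives SN at 21.80° from the x-axis; with |SN| = 21.8, N = (7.932, -21.29). The perpendicularity gives NP at right angles to SN, so NP runs at 111.8°; with |NP| = 17.3, P = (1.508, -5.228). NP ⟂ PV, so PV runs at -158.2°; with |PV| = 22.2, V = (-19.10, -13.47). ∠PVC = 145.8° gives VC at -124.0° from the x-axis; with |VC| = 18.2, C = (-29.28, -28.56). Then |BC| = |C − B| = 19.83.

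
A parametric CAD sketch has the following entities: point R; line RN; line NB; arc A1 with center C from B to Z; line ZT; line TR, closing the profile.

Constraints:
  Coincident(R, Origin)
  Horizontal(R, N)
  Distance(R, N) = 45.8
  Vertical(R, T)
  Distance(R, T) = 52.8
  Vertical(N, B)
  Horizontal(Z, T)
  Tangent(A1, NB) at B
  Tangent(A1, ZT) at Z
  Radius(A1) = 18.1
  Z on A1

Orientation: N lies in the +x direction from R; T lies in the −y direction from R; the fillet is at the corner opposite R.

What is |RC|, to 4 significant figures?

44.40

R is at the origin; R and N share the same y with |RN| = 45.8 and N on the +x side, so N = (45.80, 0.000). R and T share the same x with |RT| = 52.8 and T on the −y side, so T = (0.000, -52.80). The virtual corner opposite R is at (45.80, -52.80). Tangency of A1 to NB means the radius CB is perpendicular to NB and tangency of A1 to ZT means the radius CZ is perpendicular to ZT, with radius 18.1, so the center C sits 18.1 in from both sides at C = (27.70, -34.70). Then |RC| = |C − R| = 44.40.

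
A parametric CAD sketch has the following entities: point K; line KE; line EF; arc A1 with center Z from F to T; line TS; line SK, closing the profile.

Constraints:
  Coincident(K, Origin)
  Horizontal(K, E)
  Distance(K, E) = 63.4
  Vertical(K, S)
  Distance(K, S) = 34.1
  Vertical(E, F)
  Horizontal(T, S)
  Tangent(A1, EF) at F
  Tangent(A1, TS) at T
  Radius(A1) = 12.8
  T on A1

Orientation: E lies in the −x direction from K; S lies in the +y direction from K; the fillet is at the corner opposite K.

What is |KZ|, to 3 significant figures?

54.9

KS is vertical with |KS| = 34.1 and S on the +y side, so S = (0.00, 34.1). The virtual corner opposite K is at (-63.4, 34.1). The tangent condition forces ZF to be normal to EF and since A1 is tangent to TS there, ZT ⟂ TS, with radius 12.8, so the center Z sits 12.8 in from both sides at Z = (-50.6, 21.3). Then |KZ| = |Z − K| = 54.9.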